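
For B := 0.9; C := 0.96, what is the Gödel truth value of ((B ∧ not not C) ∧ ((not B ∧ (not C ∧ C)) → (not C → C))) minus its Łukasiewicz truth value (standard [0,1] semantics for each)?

0.00

Gödel evaluation:
  not C: Gödel ¬ of 0.96 = 0 (operand ≠ 0)
  not not C: Gödel ¬ of 0 = 1 (operand is 0)
  (B ∧ not not C) = min(0.9, 1) = 0.9
  not B: Gödel ¬ of 0.9 = 0 (operand ≠ 0)
  not C: Gödel ¬ of 0.96 = 0 (operand ≠ 0)
  (not C ∧ C) = min(0, 0.96) = 0
  (not B ∧ (not C ∧ C)) = min(0, 0) = 0
  not C: Gödel ¬ of 0.96 = 0 (operand ≠ 0)
  (not C → C): 0 ≤ 0.96, so result = 1
  ((not B ∧ (not C ∧ C)) → (not C → C)): 0 ≤ 1, so result = 1
  ((B ∧ not not C) ∧ ((not B ∧ (not C ∧ C)) → (not C → C))) = min(0.9, 1) = 0.9
  Gödel value = 0.9
Łukasiewicz evaluation:
  not C: Łukasiewicz ¬ gives 1 − 0.96 = 0.04
  not not C: Łukasiewicz ¬ gives 1 − 0.04 = 0.96
  (B ∧ not not C) = min(0.9, 0.96) = 0.9
  not B: Łukasiewicz ¬ gives 1 − 0.9 = 0.1
  not C: Łukasiewicz ¬ gives 1 − 0.96 = 0.04
  (not C ∧ C) = min(0.04, 0.96) = 0.04
  (not B ∧ (not C ∧ C)) = min(0.1, 0.04) = 0.04
  not C: Łukasiewicz ¬ gives 1 − 0.96 = 0.04
  (not C → C): min(1, 1 − 0.04 + 0.96) = 1
  ((not B ∧ (not C ∧ C)) → (not C → C)): min(1, 1 − 0.04 + 1) = 1
  ((B ∧ not not C) ∧ ((not B ∧ (not C ∧ C)) → (not C → C))) = min(0.9, 1) = 0.9
  Łukasiewicz value = 0.9
Difference: 0.9 − 0.9 = 0.00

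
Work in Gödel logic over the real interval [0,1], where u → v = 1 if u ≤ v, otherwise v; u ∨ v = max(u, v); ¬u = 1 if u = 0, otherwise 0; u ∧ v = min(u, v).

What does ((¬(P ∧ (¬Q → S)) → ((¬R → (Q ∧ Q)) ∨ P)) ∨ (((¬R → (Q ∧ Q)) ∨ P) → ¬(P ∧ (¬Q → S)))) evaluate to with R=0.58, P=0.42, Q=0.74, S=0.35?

1.00

¬Q: Gödel ¬ of 0.74 = 0 (operand ≠ 0)
(¬Q → S): 0 ≤ 0.35, so result = 1
(P ∧ (¬Q → S)) = min(0.42, 1) = 0.42
¬(P ∧ (¬Q → S)): Gödel ¬ of 0.42 = 0 (operand ≠ 0)
¬R: Gödel ¬ of 0.58 = 0 (operand ≠ 0)
(Q ∧ Q) = min(0.74, 0.74) = 0.74
(¬R → (Q ∧ Q)): 0 ≤ 0.74, so result = 1
((¬R → (Q ∧ Q)) ∨ P) = max(1, 0.42) = 1
(¬(P ∧ (¬Q → S)) → ((¬R → (Q ∧ Q)) ∨ P)): 0 ≤ 1, so result = 1
¬R: Gödel ¬ of 0.58 = 0 (operand ≠ 0)
(Q ∧ Q) = min(0.74, 0.74) = 0.74
(¬R → (Q ∧ Q)): 0 ≤ 0.74, so result = 1
((¬R → (Q ∧ Q)) ∨ P) = max(1, 0.42) = 1
¬Q: Gödel ¬ of 0.74 = 0 (operand ≠ 0)
(¬Q → S): 0 ≤ 0.35, so result = 1
(P ∧ (¬Q → S)) = min(0.42, 1) = 0.42
¬(P ∧ (¬Q → S)): Gödel ¬ of 0.42 = 0 (operand ≠ 0)
(((¬R → (Q ∧ Q)) ∨ P) → ¬(P ∧ (¬Q → S))): 1 > 0, so result = 0
((¬(P ∧ (¬Q → S)) → ((¬R → (Q ∧ Q)) ∨ P)) ∨ (((¬R → (Q ∧ Q)) ∨ P) → ¬(P ∧ (¬Q → S)))) = max(1, 0) = 1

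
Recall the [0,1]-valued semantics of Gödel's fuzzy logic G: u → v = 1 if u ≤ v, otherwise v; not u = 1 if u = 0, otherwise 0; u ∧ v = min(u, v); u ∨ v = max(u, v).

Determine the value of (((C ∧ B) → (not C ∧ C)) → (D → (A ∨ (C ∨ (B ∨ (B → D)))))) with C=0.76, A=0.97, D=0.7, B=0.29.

(C ∧ B) = min(0.76, 0.29) = 0.29
not C: Gödel ¬ of 0.76 = 0 (operand ≠ 0)
(not C ∧ C) = min(0, 0.76) = 0
((C ∧ B) → (not C ∧ C)): 0.29 > 0, so result = 0
(B → D): 0.29 ≤ 0.7, so result = 1
(B ∨ (B → D)) = max(0.29, 1) = 1
(C ∨ (B ∨ (B → D))) = max(0.76, 1) = 1
(A ∨ (C ∨ (B ∨ (B → D)))) = max(0.97, 1) = 1
(D → (A ∨ (C ∨ (B ∨ (B → D))))): 0.7 ≤ 1, so result = 1
(((C ∧ B) → (not C ∧ C)) → (D → (A ∨ (C ∨ (B ∨ (B → D)))))): 0 ≤ 1, so result = 1

1.00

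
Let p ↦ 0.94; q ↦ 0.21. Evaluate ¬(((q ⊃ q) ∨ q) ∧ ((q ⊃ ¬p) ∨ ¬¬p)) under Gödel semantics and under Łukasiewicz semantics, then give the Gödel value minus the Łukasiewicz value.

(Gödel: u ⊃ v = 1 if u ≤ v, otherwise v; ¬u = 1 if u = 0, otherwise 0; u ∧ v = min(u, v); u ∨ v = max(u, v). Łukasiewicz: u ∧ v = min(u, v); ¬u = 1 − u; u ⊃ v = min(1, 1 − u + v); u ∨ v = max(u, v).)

Gödel evaluation:
  (q ⊃ q): 0.21 ≤ 0.21, so result = 1
  ((q ⊃ q) ∨ q) = max(1, 0.21) = 1
  ¬p: Gödel ¬ of 0.94 = 0 (operand ≠ 0)
  (q ⊃ ¬p): 0.21 > 0, so result = 0
  ¬p: Gödel ¬ of 0.94 = 0 (operand ≠ 0)
  ¬¬p: Gödel ¬ of 0 = 1 (operand is 0)
  ((q ⊃ ¬p) ∨ ¬¬p) = max(0, 1) = 1
  (((q ⊃ q) ∨ q) ∧ ((q ⊃ ¬p) ∨ ¬¬p)) = min(1, 1) = 1
  ¬(((q ⊃ q) ∨ q) ∧ ((q ⊃ ¬p) ∨ ¬¬p)): Gödel ¬ of 1 = 0 (operand ≠ 0)
  Gödel value = 0
Łukasiewicz evaluation:
  (q ⊃ q): min(1, 1 − 0.21 + 0.21) = 1
  ((q ⊃ q) ∨ q) = max(1, 0.21) = 1
  ¬p: Łukasiewicz ¬ gives 1 − 0.94 = 0.06
  (q ⊃ ¬p): min(1, 1 − 0.21 + 0.06) = 0.85
  ¬p: Łukasiewicz ¬ gives 1 − 0.94 = 0.06
  ¬¬p: Łukasiewicz ¬ gives 1 − 0.06 = 0.94
  ((q ⊃ ¬p) ∨ ¬¬p) = max(0.85, 0.94) = 0.94
  (((q ⊃ q) ∨ q) ∧ ((q ⊃ ¬p) ∨ ¬¬p)) = min(1, 0.94) = 0.94
  ¬(((q ⊃ q) ∨ q) ∧ ((q ⊃ ¬p) ∨ ¬¬p)): Łukasiewicz ¬ gives 1 − 0.94 = 0.06
  Łukasiewicz value = 0.06
Difference: 0 − 0.06 = -0.06

-0.06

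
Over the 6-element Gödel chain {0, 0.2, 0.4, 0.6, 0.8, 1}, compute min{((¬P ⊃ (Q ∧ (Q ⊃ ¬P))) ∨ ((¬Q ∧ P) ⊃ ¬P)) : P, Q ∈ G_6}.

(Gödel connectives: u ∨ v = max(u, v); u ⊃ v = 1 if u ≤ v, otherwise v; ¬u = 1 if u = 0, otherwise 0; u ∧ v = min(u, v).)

Every assignment gives 1. For instance at P = 0, Q = 0:
  ¬P: Gödel ¬ of 0 = 1 (operand is 0)
  ¬P: Gödel ¬ of 0 = 1 (operand is 0)
  (Q ⊃ ¬P): 0 ≤ 1, so result = 1
  (Q ∧ (Q ⊃ ¬P)) = min(0, 1) = 0
  (¬P ⊃ (Q ∧ (Q ⊃ ¬P))): 1 > 0, so result = 0
  ¬Q: Gödel ¬ of 0 = 1 (operand is 0)
  (¬Q ∧ P) = min(1, 0) = 0
  ¬P: Gödel ¬ of 0 = 1 (operand is 0)
  ((¬Q ∧ P) ⊃ ¬P): 0 ≤ 1, so result = 1
  ((¬P ⊃ (Q ∧ (Q ⊃ ¬P))) ∨ ((¬Q ∧ P) ⊃ ¬P)) = max(0, 1) = 1
All 36 assignments give value 1 — the formula is a G_6-tautology.

1.00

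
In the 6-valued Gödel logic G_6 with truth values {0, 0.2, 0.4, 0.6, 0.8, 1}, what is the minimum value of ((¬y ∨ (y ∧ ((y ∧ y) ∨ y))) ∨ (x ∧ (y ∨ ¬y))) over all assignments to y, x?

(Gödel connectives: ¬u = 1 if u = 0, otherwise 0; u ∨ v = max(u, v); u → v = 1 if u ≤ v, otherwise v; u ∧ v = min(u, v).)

The minimum is attained at y = 0.2, x = 0:
  ¬y: Gödel ¬ of 0.2 = 0 (operand ≠ 0)
  (y ∧ y) = min(0.2, 0.2) = 0.2
  ((y ∧ y) ∨ y) = max(0.2, 0.2) = 0.2
  (y ∧ ((y ∧ y) ∨ y)) = min(0.2, 0.2) = 0.2
  (¬y ∨ (y ∧ ((y ∧ y) ∨ y))) = max(0, 0.2) = 0.2
  ¬y: Gödel ¬ of 0.2 = 0 (operand ≠ 0)
  (y ∨ ¬y) = max(0.2, 0) = 0.2
  (x ∧ (y ∨ ¬y)) = min(0, 0.2) = 0
  ((¬y ∨ (y ∧ ((y ∧ y) ∨ y))) ∨ (x ∧ (y ∨ ¬y))) = max(0.2, 0) = 0.2
Checking all 36 assignments confirms none give a value below 0.20.

0.20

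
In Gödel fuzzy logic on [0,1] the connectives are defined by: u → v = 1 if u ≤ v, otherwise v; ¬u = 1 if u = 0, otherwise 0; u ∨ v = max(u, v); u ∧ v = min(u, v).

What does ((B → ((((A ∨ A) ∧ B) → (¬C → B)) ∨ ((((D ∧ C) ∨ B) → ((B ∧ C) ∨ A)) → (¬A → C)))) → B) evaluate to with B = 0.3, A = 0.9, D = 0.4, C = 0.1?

(A ∨ A) = max(0.9, 0.9) = 0.9
((A ∨ A) ∧ B) = min(0.9, 0.3) = 0.3
¬C: Gödel ¬ of 0.1 = 0 (operand ≠ 0)
(¬C → B): 0 ≤ 0.3, so result = 1
(((A ∨ A) ∧ B) → (¬C → B)): 0.3 ≤ 1, so result = 1
(D ∧ C) = min(0.4, 0.1) = 0.1
((D ∧ C) ∨ B) = max(0.1, 0.3) = 0.3
(B ∧ C) = min(0.3, 0.1) = 0.1
((B ∧ C) ∨ A) = max(0.1, 0.9) = 0.9
(((D ∧ C) ∨ B) → ((B ∧ C) ∨ A)): 0.3 ≤ 0.9, so result = 1
¬A: Gödel ¬ of 0.9 = 0 (operand ≠ 0)
(¬A → C): 0 ≤ 0.1, so result = 1
((((D ∧ C) ∨ B) → ((B ∧ C) ∨ A)) → (¬A → C)): 1 ≤ 1, so result = 1
((((A ∨ A) ∧ B) → (¬C → B)) ∨ ((((D ∧ C) ∨ B) → ((B ∧ C) ∨ A)) → (¬A → C))) = max(1, 1) = 1
(B → ((((A ∨ A) ∧ B) → (¬C → B)) ∨ ((((D ∧ C) ∨ B) → ((B ∧ C) ∨ A)) → (¬A → C)))): 0.3 ≤ 1, so result = 1
((B → ((((A ∨ A) ∧ B) → (¬C → B)) ∨ ((((D ∧ C) ∨ B) → ((B ∧ C) ∨ A)) → (¬A → C)))) → B): 1 > 0.3, so result = 0.3

0.30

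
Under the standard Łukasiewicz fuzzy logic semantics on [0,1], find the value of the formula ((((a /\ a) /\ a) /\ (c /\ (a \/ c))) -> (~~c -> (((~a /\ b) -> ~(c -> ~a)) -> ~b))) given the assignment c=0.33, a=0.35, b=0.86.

(a /\ a) = min(0.35, 0.35) = 0.35
((a /\ a) /\ a) = min(0.35, 0.35) = 0.35
(a \/ c) = max(0.35, 0.33) = 0.35
(c /\ (a \/ c)) = min(0.33, 0.35) = 0.33
(((a /\ a) /\ a) /\ (c /\ (a \/ c))) = min(0.35, 0.33) = 0.33
~c: Łukasiewicz ¬ gives 1 − 0.33 = 0.67
~~c: Łukasiewicz ¬ gives 1 − 0.67 = 0.33
~a: Łukasiewicz ¬ gives 1 − 0.35 = 0.65
(~a /\ b) = min(0.65, 0.86) = 0.65
~a: Łukasiewicz ¬ gives 1 − 0.35 = 0.65
(c -> ~a): min(1, 1 − 0.33 + 0.65) = 1
~(c -> ~a): Łukasiewicz ¬ gives 1 − 1 = 0
((~a /\ b) -> ~(c -> ~a)): min(1, 1 − 0.65 + 0) = 0.35
~b: Łukasiewicz ¬ gives 1 − 0.86 = 0.14
(((~a /\ b) -> ~(c -> ~a)) -> ~b): min(1, 1 − 0.35 + 0.14) = 0.79
(~~c -> (((~a /\ b) -> ~(c -> ~a)) -> ~b)): min(1, 1 − 0.33 + 0.79) = 1
((((a /\ a) /\ a) /\ (c /\ (a \/ c))) -> (~~c -> (((~a /\ b) -> ~(c -> ~a)) -> ~b))): min(1, 1 − 0.33 + 1) = 1

1.00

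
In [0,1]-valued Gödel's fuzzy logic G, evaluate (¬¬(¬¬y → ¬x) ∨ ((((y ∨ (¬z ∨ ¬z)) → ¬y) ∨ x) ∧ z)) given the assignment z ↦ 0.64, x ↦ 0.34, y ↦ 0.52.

¬y: Gödel ¬ of 0.52 = 0 (operand ≠ 0)
¬¬y: Gödel ¬ of 0 = 1 (operand is 0)
¬x: Gödel ¬ of 0.34 = 0 (operand ≠ 0)
(¬¬y → ¬x): 1 > 0, so result = 0
¬(¬¬y → ¬x): Gödel ¬ of 0 = 1 (operand is 0)
¬¬(¬¬y → ¬x): Gödel ¬ of 1 = 0 (operand ≠ 0)
¬z: Gödel ¬ of 0.64 = 0 (operand ≠ 0)
¬z: Gödel ¬ of 0.64 = 0 (operand ≠ 0)
(¬z ∨ ¬z) = max(0, 0) = 0
(y ∨ (¬z ∨ ¬z)) = max(0.52, 0) = 0.52
¬y: Gödel ¬ of 0.52 = 0 (operand ≠ 0)
((y ∨ (¬z ∨ ¬z)) → ¬y): 0.52 > 0, so result = 0
(((y ∨ (¬z ∨ ¬z)) → ¬y) ∨ x) = max(0, 0.34) = 0.34
((((y ∨ (¬z ∨ ¬z)) → ¬y) ∨ x) ∧ z) = min(0.34, 0.64) = 0.34
(¬¬(¬¬y → ¬x) ∨ ((((y ∨ (¬z ∨ ¬z)) → ¬y) ∨ x) ∧ z)) = max(0, 0.34) = 0.34

0.34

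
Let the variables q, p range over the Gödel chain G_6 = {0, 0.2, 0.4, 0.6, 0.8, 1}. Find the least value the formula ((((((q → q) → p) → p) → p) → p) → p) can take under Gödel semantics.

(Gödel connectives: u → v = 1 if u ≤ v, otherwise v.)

0.00

The minimum is attained at q = 0, p = 0:
  (q → q): 0 ≤ 0, so result = 1
  ((q → q) → p): 1 > 0, so result = 0
  (((q → q) → p) → p): 0 ≤ 0, so result = 1
  ((((q → q) → p) → p) → p): 1 > 0, so result = 0
  (((((q → q) → p) → p) → p) → p): 0 ≤ 0, so result = 1
  ((((((q → q) → p) → p) → p) → p) → p): 1 > 0, so result = 0
Checking all 36 assignments confirms none give a value below 0.00.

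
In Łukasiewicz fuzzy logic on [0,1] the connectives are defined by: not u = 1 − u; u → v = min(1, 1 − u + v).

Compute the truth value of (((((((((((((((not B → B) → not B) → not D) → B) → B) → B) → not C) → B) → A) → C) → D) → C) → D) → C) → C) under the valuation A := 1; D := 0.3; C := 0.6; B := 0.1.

not B: Łukasiewicz ¬ gives 1 − 0.1 = 0.9
(not B → B): min(1, 1 − 0.9 + 0.1) = 0.2
not B: Łukasiewicz ¬ gives 1 − 0.1 = 0.9
((not B → B) → not B): min(1, 1 − 0.2 + 0.9) = 1
not D: Łukasiewicz ¬ gives 1 − 0.3 = 0.7
(((not B → B) → not B) → not D): min(1, 1 − 1 + 0.7) = 0.7
((((not B → B) → not B) → not D) → B): min(1, 1 − 0.7 + 0.1) = 0.4
(((((not B → B) → not B) → not D) → B) → B): min(1, 1 − 0.4 + 0.1) = 0.7
((((((not B → B) → not B) → not D) → B) → B) → B): min(1, 1 − 0.7 + 0.1) = 0.4
not C: Łukasiewicz ¬ gives 1 − 0.6 = 0.4
(((((((not B → B) → not B) → not D) → B) → B) → B) → not C): min(1, 1 − 0.4 + 0.4) = 1
((((((((not B → B) → not B) → not D) → B) → B) → B) → not C) → B): min(1, 1 − 1 + 0.1) = 0.1
(((((((((not B → B) → not B) → not D) → B) → B) → B) → not C) → B) → A): min(1, 1 − 0.1 + 1) = 1
((((((((((not B → B) → not B) → not D) → B) → B) → B) → not C) → B) → A) → C): min(1, 1 − 1 + 0.6) = 0.6
(((((((((((not B → B) → not B) → not D) → B) → B) → B) → not C) → B) → A) → C) → D): min(1, 1 − 0.6 + 0.3) = 0.7
((((((((((((not B → B) → not B) → not D) → B) → B) → B) → not C) → B) → A) → C) → D) → C): min(1, 1 − 0.7 + 0.6) = 0.9
(((((((((((((not B → B) → not B) → not D) → B) → B) → B) → not C) → B) → A) → C) → D) → C) → D): min(1, 1 − 0.9 + 0.3) = 0.4
((((((((((((((not B → B) → not B) → not D) → B) → B) → B) → not C) → B) → A) → C) → D) → C) → D) → C): min(1, 1 − 0.4 + 0.6) = 1
(((((((((((((((not B → B) → not B) → not D) → B) → B) → B) → not C) → B) → A) → C) → D) → C) → D) → C) → C): min(1, 1 − 1 + 0.6) = 0.6

0.60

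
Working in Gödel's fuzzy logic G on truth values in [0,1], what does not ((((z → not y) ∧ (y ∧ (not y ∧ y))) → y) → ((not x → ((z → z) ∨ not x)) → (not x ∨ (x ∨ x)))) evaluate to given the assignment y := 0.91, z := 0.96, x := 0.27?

0.00

not y: Gödel ¬ of 0.91 = 0 (operand ≠ 0)
(z → not y): 0.96 > 0, so result = 0
not y: Gödel ¬ of 0.91 = 0 (operand ≠ 0)
(not y ∧ y) = min(0, 0.91) = 0
(y ∧ (not y ∧ y)) = min(0.91, 0) = 0
((z → not y) ∧ (y ∧ (not y ∧ y))) = min(0, 0) = 0
(((z → not y) ∧ (y ∧ (not y ∧ y))) → y): 0 ≤ 0.91, so result = 1
not x: Gödel ¬ of 0.27 = 0 (operand ≠ 0)
(z → z): 0.96 ≤ 0.96, so result = 1
not x: Gödel ¬ of 0.27 = 0 (operand ≠ 0)
((z → z) ∨ not x) = max(1, 0) = 1
(not x → ((z → z) ∨ not x)): 0 ≤ 1, so result = 1
not x: Gödel ¬ of 0.27 = 0 (operand ≠ 0)
(x ∨ x) = max(0.27, 0.27) = 0.27
(not x ∨ (x ∨ x)) = max(0, 0.27) = 0.27
((not x → ((z → z) ∨ not x)) → (not x ∨ (x ∨ x))): 1 > 0.27, so result = 0.27
((((z → not y) ∧ (y ∧ (not y ∧ y))) → y) → ((not x → ((z → z) ∨ not x)) → (not x ∨ (x ∨ x)))): 1 > 0.27, so result = 0.27
not ((((z → not y) ∧ (y ∧ (not y ∧ y))) → y) → ((not x → ((z → z) ∨ not x)) → (not x ∨ (x ∨ x)))): Gödel ¬ of 0.27 = 0 (operand ≠ 0)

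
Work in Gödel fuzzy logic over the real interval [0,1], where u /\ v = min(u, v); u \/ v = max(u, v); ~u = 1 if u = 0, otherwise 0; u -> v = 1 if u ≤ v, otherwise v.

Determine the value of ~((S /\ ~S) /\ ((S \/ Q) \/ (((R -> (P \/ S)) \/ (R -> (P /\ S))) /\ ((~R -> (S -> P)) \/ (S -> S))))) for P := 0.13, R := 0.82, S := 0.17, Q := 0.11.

1.00

~S: Gödel ¬ of 0.17 = 0 (operand ≠ 0)
(S /\ ~S) = min(0.17, 0) = 0
(S \/ Q) = max(0.17, 0.11) = 0.17
(P \/ S) = max(0.13, 0.17) = 0.17
(R -> (P \/ S)): 0.82 > 0.17, so result = 0.17
(P /\ S) = min(0.13, 0.17) = 0.13
(R -> (P /\ S)): 0.82 > 0.13, so result = 0.13
((R -> (P \/ S)) \/ (R -> (P /\ S))) = max(0.17, 0.13) = 0.17
~R: Gödel ¬ of 0.82 = 0 (operand ≠ 0)
(S -> P): 0.17 > 0.13, so result = 0.13
(~R -> (S -> P)): 0 ≤ 0.13, so result = 1
(S -> S): 0.17 ≤ 0.17, so result = 1
((~R -> (S -> P)) \/ (S -> S)) = max(1, 1) = 1
(((R -> (P \/ S)) \/ (R -> (P /\ S))) /\ ((~R -> (S -> P)) \/ (S -> S))) = min(0.17, 1) = 0.17
((S \/ Q) \/ (((R -> (P \/ S)) \/ (R -> (P /\ S))) /\ ((~R -> (S -> P)) \/ (S -> S)))) = max(0.17, 0.17) = 0.17
((S /\ ~S) /\ ((S \/ Q) \/ (((R -> (P \/ S)) \/ (R -> (P /\ S))) /\ ((~R -> (S -> P)) \/ (S -> S))))) = min(0, 0.17) = 0
~((S /\ ~S) /\ ((S \/ Q) \/ (((R -> (P \/ S)) \/ (R -> (P /\ S))) /\ ((~R -> (S -> P)) \/ (S -> S))))): Gödel ¬ of 0 = 1 (operand is 0)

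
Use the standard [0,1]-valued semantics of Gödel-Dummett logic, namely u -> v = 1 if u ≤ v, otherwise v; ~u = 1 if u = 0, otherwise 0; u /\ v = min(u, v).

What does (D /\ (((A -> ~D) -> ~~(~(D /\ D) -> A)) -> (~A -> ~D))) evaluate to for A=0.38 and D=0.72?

0.72

~D: Gödel ¬ of 0.72 = 0 (operand ≠ 0)
(A -> ~D): 0.38 > 0, so result = 0
(D /\ D) = min(0.72, 0.72) = 0.72
~(D /\ D): Gödel ¬ of 0.72 = 0 (operand ≠ 0)
(~(D /\ D) -> A): 0 ≤ 0.38, so result = 1
~(~(D /\ D) -> A): Gödel ¬ of 1 = 0 (operand ≠ 0)
~~(~(D /\ D) -> A): Gödel ¬ of 0 = 1 (operand is 0)
((A -> ~D) -> ~~(~(D /\ D) -> A)): 0 ≤ 1, so result = 1
~A: Gödel ¬ of 0.38 = 0 (operand ≠ 0)
~D: Gödel ¬ of 0.72 = 0 (operand ≠ 0)
(~A -> ~D): 0 ≤ 0, so result = 1
(((A -> ~D) -> ~~(~(D /\ D) -> A)) -> (~A -> ~D)): 1 ≤ 1, so result = 1
(D /\ (((A -> ~D) -> ~~(~(D /\ D) -> A)) -> (~A -> ~D))) = min(0.72, 1) = 0.72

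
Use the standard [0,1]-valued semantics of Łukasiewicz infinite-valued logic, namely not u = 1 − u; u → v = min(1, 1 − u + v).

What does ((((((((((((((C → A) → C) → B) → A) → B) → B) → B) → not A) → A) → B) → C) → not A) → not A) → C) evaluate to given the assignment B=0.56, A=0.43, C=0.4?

0.70

(C → A): min(1, 1 − 0.4 + 0.43) = 1
((C → A) → C): min(1, 1 − 1 + 0.4) = 0.4
(((C → A) → C) → B): min(1, 1 − 0.4 + 0.56) = 1
((((C → A) → C) → B) → A): min(1, 1 − 1 + 0.43) = 0.43
(((((C → A) → C) → B) → A) → B): min(1, 1 − 0.43 + 0.56) = 1
((((((C → A) → C) → B) → A) → B) → B): min(1, 1 − 1 + 0.56) = 0.56
(((((((C → A) → C) → B) → A) → B) → B) → B): min(1, 1 − 0.56 + 0.56) = 1
not A: Łukasiewicz ¬ gives 1 − 0.43 = 0.57
((((((((C → A) → C) → B) → A) → B) → B) → B) → not A): min(1, 1 − 1 + 0.57) = 0.57
(((((((((C → A) → C) → B) → A) → B) → B) → B) → not A) → A): min(1, 1 − 0.57 + 0.43) = 0.86
((((((((((C → A) → C) → B) → A) → B) → B) → B) → not A) → A) → B): min(1, 1 − 0.86 + 0.56) = 0.7
(((((((((((C → A) → C) → B) → A) → B) → B) → B) → not A) → A) → B) → C): min(1, 1 − 0.7 + 0.4) = 0.7
not A: Łukasiewicz ¬ gives 1 − 0.43 = 0.57
((((((((((((C → A) → C) → B) → A) → B) → B) → B) → not A) → A) → B) → C) → not A): min(1, 1 − 0.7 + 0.57) = 0.87
not A: Łukasiewicz ¬ gives 1 − 0.43 = 0.57
(((((((((((((C → A) → C) → B) → A) → B) → B) → B) → not A) → A) → B) → C) → not A) → not A): min(1, 1 − 0.87 + 0.57) = 0.7
((((((((((((((C → A) → C) → B) → A) → B) → B) → B) → not A) → A) → B) → C) → not A) → not A) → C): min(1, 1 − 0.7 + 0.4) = 0.7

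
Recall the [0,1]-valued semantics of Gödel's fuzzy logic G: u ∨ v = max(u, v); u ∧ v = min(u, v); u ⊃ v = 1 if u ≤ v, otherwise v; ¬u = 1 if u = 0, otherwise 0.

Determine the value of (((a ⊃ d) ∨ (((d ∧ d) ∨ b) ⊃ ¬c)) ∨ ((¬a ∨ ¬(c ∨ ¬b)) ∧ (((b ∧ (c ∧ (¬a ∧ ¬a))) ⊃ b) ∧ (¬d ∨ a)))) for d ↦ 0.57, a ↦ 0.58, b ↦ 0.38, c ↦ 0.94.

0.57

(a ⊃ d): 0.58 > 0.57, so result = 0.57
(d ∧ d) = min(0.57, 0.57) = 0.57
((d ∧ d) ∨ b) = max(0.57, 0.38) = 0.57
¬c: Gödel ¬ of 0.94 = 0 (operand ≠ 0)
(((d ∧ d) ∨ b) ⊃ ¬c): 0.57 > 0, so result = 0
((a ⊃ d) ∨ (((d ∧ d) ∨ b) ⊃ ¬c)) = max(0.57, 0) = 0.57
¬a: Gödel ¬ of 0.58 = 0 (operand ≠ 0)
¬b: Gödel ¬ of 0.38 = 0 (operand ≠ 0)
(c ∨ ¬b) = max(0.94, 0) = 0.94
¬(c ∨ ¬b): Gödel ¬ of 0.94 = 0 (operand ≠ 0)
(¬a ∨ ¬(c ∨ ¬b)) = max(0, 0) = 0
¬a: Gödel ¬ of 0.58 = 0 (operand ≠ 0)
¬a: Gödel ¬ of 0.58 = 0 (operand ≠ 0)
(¬a ∧ ¬a) = min(0, 0) = 0
(c ∧ (¬a ∧ ¬a)) = min(0.94, 0) = 0
(b ∧ (c ∧ (¬a ∧ ¬a))) = min(0.38, 0) = 0
((b ∧ (c ∧ (¬a ∧ ¬a))) ⊃ b): 0 ≤ 0.38, so result = 1
¬d: Gödel ¬ of 0.57 = 0 (operand ≠ 0)
(¬d ∨ a) = max(0, 0.58) = 0.58
(((b ∧ (c ∧ (¬a ∧ ¬a))) ⊃ b) ∧ (¬d ∨ a)) = min(1, 0.58) = 0.58
((¬a ∨ ¬(c ∨ ¬b)) ∧ (((b ∧ (c ∧ (¬a ∧ ¬a))) ⊃ b) ∧ (¬d ∨ a))) = min(0, 0.58) = 0
(((a ⊃ d) ∨ (((d ∧ d) ∨ b) ⊃ ¬c)) ∨ ((¬a ∨ ¬(c ∨ ¬b)) ∧ (((b ∧ (c ∧ (¬a ∧ ¬a))) ⊃ b) ∧ (¬d ∨ a)))) = max(0.57, 0) = 0.57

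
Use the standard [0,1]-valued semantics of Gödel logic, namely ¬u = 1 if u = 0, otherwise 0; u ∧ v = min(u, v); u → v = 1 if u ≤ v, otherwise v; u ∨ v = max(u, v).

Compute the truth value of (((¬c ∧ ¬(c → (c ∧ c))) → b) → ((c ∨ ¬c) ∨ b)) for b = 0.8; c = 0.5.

0.80

¬c: Gödel ¬ of 0.5 = 0 (operand ≠ 0)
(c ∧ c) = min(0.5, 0.5) = 0.5
(c → (c ∧ c)): 0.5 ≤ 0.5, so result = 1
¬(c → (c ∧ c)): Gödel ¬ of 1 = 0 (operand ≠ 0)
(¬c ∧ ¬(c → (c ∧ c))) = min(0, 0) = 0
((¬c ∧ ¬(c → (c ∧ c))) → b): 0 ≤ 0.8, so result = 1
¬c: Gödel ¬ of 0.5 = 0 (operand ≠ 0)
(c ∨ ¬c) = max(0.5, 0) = 0.5
((c ∨ ¬c) ∨ b) = max(0.5, 0.8) = 0.8
(((¬c ∧ ¬(c → (c ∧ c))) → b) → ((c ∨ ¬c) ∨ b)): 1 > 0.8, so result = 0.8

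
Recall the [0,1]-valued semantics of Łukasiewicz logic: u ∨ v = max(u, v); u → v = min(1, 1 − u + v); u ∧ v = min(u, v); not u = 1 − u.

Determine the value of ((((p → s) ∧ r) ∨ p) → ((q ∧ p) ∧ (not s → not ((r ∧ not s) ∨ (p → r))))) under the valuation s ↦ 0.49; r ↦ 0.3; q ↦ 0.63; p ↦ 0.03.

(p → s): min(1, 1 − 0.03 + 0.49) = 1
((p → s) ∧ r) = min(1, 0.3) = 0.3
(((p → s) ∧ r) ∨ p) = max(0.3, 0.03) = 0.3
(q ∧ p) = min(0.63, 0.03) = 0.03
not s: Łukasiewicz ¬ gives 1 − 0.49 = 0.51
not s: Łukasiewicz ¬ gives 1 − 0.49 = 0.51
(r ∧ not s) = min(0.3, 0.51) = 0.3
(p → r): min(1, 1 − 0.03 + 0.3) = 1
((r ∧ not s) ∨ (p → r)) = max(0.3, 1) = 1
not ((r ∧ not s) ∨ (p → r)): Łukasiewicz ¬ gives 1 − 1 = 0
(not s → not ((r ∧ not s) ∨ (p → r))): min(1, 1 − 0.51 + 0) = 0.49
((q ∧ p) ∧ (not s → not ((r ∧ not s) ∨ (p → r)))) = min(0.03, 0.49) = 0.03
((((p → s) ∧ r) ∨ p) → ((q ∧ p) ∧ (not s → not ((r ∧ not s) ∨ (p → r))))): min(1, 1 − 0.3 + 0.03) = 0.73

0.73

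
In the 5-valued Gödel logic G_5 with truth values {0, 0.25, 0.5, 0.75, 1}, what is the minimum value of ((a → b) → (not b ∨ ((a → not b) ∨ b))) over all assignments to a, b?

The minimum is attained at a = 0.25, b = 0.25:
  (a → b): 0.25 ≤ 0.25, so result = 1
  not b: Gödel ¬ of 0.25 = 0 (operand ≠ 0)
  not b: Gödel ¬ of 0.25 = 0 (operand ≠ 0)
  (a → not b): 0.25 > 0, so result = 0
  ((a → not b) ∨ b) = max(0, 0.25) = 0.25
  (not b ∨ ((a → not b) ∨ b)) = max(0, 0.25) = 0.25
  ((a → b) → (not b ∨ ((a → not b) ∨ b))): 1 > 0.25, so result = 0.25
Checking all 25 assignments confirms none give a value below 0.25.

0.25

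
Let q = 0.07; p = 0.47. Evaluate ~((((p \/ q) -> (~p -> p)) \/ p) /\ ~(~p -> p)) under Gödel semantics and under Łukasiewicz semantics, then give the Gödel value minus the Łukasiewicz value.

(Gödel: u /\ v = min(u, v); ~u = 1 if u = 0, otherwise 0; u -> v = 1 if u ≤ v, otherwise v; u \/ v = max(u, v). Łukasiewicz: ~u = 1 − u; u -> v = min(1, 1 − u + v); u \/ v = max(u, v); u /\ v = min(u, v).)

0.06

Gödel evaluation:
  (p \/ q) = max(0.47, 0.07) = 0.47
  ~p: Gödel ¬ of 0.47 = 0 (operand ≠ 0)
  (~p -> p): 0 ≤ 0.47, so result = 1
  ((p \/ q) -> (~p -> p)): 0.47 ≤ 1, so result = 1
  (((p \/ q) -> (~p -> p)) \/ p) = max(1, 0.47) = 1
  ~p: Gödel ¬ of 0.47 = 0 (operand ≠ 0)
  (~p -> p): 0 ≤ 0.47, so result = 1
  ~(~p -> p): Gödel ¬ of 1 = 0 (operand ≠ 0)
  ((((p \/ q) -> (~p -> p)) \/ p) /\ ~(~p -> p)) = min(1, 0) = 0
  ~((((p \/ q) -> (~p -> p)) \/ p) /\ ~(~p -> p)): Gödel ¬ of 0 = 1 (operand is 0)
  Gödel value = 1
Łukasiewicz evaluation:
  (p \/ q) = max(0.47, 0.07) = 0.47
  ~p: Łukasiewicz ¬ gives 1 − 0.47 = 0.53
  (~p -> p): min(1, 1 − 0.53 + 0.47) = 0.94
  ((p \/ q) -> (~p -> p)): min(1, 1 − 0.47 + 0.94) = 1
  (((p \/ q) -> (~p -> p)) \/ p) = max(1, 0.47) = 1
  ~p: Łukasiewicz ¬ gives 1 − 0.47 = 0.53
  (~p -> p): min(1, 1 − 0.53 + 0.47) = 0.94
  ~(~p -> p): Łukasiewicz ¬ gives 1 − 0.94 = 0.06
  ((((p \/ q) -> (~p -> p)) \/ p) /\ ~(~p -> p)) = min(1, 0.06) = 0.06
  ~((((p \/ q) -> (~p -> p)) \/ p) /\ ~(~p -> p)): Łukasiewicz ¬ gives 1 − 0.06 = 0.94
  Łukasiewicz value = 0.94
Difference: 1 − 0.94 = 0.06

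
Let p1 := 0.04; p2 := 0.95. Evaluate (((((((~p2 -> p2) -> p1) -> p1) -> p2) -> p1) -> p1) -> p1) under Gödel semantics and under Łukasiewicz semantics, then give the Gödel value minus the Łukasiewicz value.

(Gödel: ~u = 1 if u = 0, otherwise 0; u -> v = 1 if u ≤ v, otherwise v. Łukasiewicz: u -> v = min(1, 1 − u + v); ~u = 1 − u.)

Gödel evaluation:
  ~p2: Gödel ¬ of 0.95 = 0 (operand ≠ 0)
  (~p2 -> p2): 0 ≤ 0.95, so result = 1
  ((~p2 -> p2) -> p1): 1 > 0.04, so result = 0.04
  (((~p2 -> p2) -> p1) -> p1): 0.04 ≤ 0.04, so result = 1
  ((((~p2 -> p2) -> p1) -> p1) -> p2): 1 > 0.95, so result = 0.95
  (((((~p2 -> p2) -> p1) -> p1) -> p2) -> p1): 0.95 > 0.04, so result = 0.04
  ((((((~p2 -> p2) -> p1) -> p1) -> p2) -> p1) -> p1): 0.04 ≤ 0.04, so result = 1
  (((((((~p2 -> p2) -> p1) -> p1) -> p2) -> p1) -> p1) -> p1): 1 > 0.04, so result = 0.04
  Gödel value = 0.04
Łukasiewicz evaluation:
  ~p2: Łukasiewicz ¬ gives 1 − 0.95 = 0.05
  (~p2 -> p2): min(1, 1 − 0.05 + 0.95) = 1
  ((~p2 -> p2) -> p1): min(1, 1 − 1 + 0.04) = 0.04
  (((~p2 -> p2) -> p1) -> p1): min(1, 1 − 0.04 + 0.04) = 1
  ((((~p2 -> p2) -> p1) -> p1) -> p2): min(1, 1 − 1 + 0.95) = 0.95
  (((((~p2 -> p2) -> p1) -> p1) -> p2) -> p1): min(1, 1 − 0.95 + 0.04) = 0.09
  ((((((~p2 -> p2) -> p1) -> p1) -> p2) -> p1) -> p1): min(1, 1 − 0.09 + 0.04) = 0.95
  (((((((~p2 -> p2) -> p1) -> p1) -> p2) -> p1) -> p1) -> p1): min(1, 1 − 0.95 + 0.04) = 0.09
  Łukasiewicz value = 0.09
Difference: 0.04 − 0.09 = -0.05

-0.05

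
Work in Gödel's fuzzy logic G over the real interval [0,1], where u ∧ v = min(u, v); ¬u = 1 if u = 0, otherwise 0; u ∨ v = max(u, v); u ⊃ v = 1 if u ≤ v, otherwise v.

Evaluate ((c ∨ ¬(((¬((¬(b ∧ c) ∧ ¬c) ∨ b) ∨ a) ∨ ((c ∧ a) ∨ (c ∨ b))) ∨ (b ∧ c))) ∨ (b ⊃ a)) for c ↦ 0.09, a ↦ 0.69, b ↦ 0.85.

(b ∧ c) = min(0.85, 0.09) = 0.09
¬(b ∧ c): Gödel ¬ of 0.09 = 0 (operand ≠ 0)
¬c: Gödel ¬ of 0.09 = 0 (operand ≠ 0)
(¬(b ∧ c) ∧ ¬c) = min(0, 0) = 0
((¬(b ∧ c) ∧ ¬c) ∨ b) = max(0, 0.85) = 0.85
¬((¬(b ∧ c) ∧ ¬c) ∨ b): Gödel ¬ of 0.85 = 0 (operand ≠ 0)
(¬((¬(b ∧ c) ∧ ¬c) ∨ b) ∨ a) = max(0, 0.69) = 0.69
(c ∧ a) = min(0.09, 0.69) = 0.09
(c ∨ b) = max(0.09, 0.85) = 0.85
((c ∧ a) ∨ (c ∨ b)) = max(0.09, 0.85) = 0.85
((¬((¬(b ∧ c) ∧ ¬c) ∨ b) ∨ a) ∨ ((c ∧ a) ∨ (c ∨ b))) = max(0.69, 0.85) = 0.85
(b ∧ c) = min(0.85, 0.09) = 0.09
(((¬((¬(b ∧ c) ∧ ¬c) ∨ b) ∨ a) ∨ ((c ∧ a) ∨ (c ∨ b))) ∨ (b ∧ c)) = max(0.85, 0.09) = 0.85
¬(((¬((¬(b ∧ c) ∧ ¬c) ∨ b) ∨ a) ∨ ((c ∧ a) ∨ (c ∨ b))) ∨ (b ∧ c)): Gödel ¬ of 0.85 = 0 (operand ≠ 0)
(c ∨ ¬(((¬((¬(b ∧ c) ∧ ¬c) ∨ b) ∨ a) ∨ ((c ∧ a) ∨ (c ∨ b))) ∨ (b ∧ c))) = max(0.09, 0) = 0.09
(b ⊃ a): 0.85 > 0.69, so result = 0.69
((c ∨ ¬(((¬((¬(b ∧ c) ∧ ¬c) ∨ b) ∨ a) ∨ ((c ∧ a) ∨ (c ∨ b))) ∨ (b ∧ c))) ∨ (b ⊃ a)) = max(0.09, 0.69) = 0.69

0.69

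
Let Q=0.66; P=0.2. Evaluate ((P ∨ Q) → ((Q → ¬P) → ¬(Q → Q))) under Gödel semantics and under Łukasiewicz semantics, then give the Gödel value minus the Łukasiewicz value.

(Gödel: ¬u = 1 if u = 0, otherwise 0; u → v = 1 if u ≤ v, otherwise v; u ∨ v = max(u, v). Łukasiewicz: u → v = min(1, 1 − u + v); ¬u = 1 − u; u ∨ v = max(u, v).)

Gödel evaluation:
  (P ∨ Q) = max(0.2, 0.66) = 0.66
  ¬P: Gödel ¬ of 0.2 = 0 (operand ≠ 0)
  (Q → ¬P): 0.66 > 0, so result = 0
  (Q → Q): 0.66 ≤ 0.66, so result = 1
  ¬(Q → Q): Gödel ¬ of 1 = 0 (operand ≠ 0)
  ((Q → ¬P) → ¬(Q → Q)): 0 ≤ 0, so result = 1
  ((P ∨ Q) → ((Q → ¬P) → ¬(Q → Q))): 0.66 ≤ 1, so result = 1
  Gödel value = 1
Łukasiewicz evaluation:
  (P ∨ Q) = max(0.2, 0.66) = 0.66
  ¬P: Łukasiewicz ¬ gives 1 − 0.2 = 0.8
  (Q → ¬P): min(1, 1 − 0.66 + 0.8) = 1
  (Q → Q): min(1, 1 − 0.66 + 0.66) = 1
  ¬(Q → Q): Łukasiewicz ¬ gives 1 − 1 = 0
  ((Q → ¬P) → ¬(Q → Q)): min(1, 1 − 1 + 0) = 0
  ((P ∨ Q) → ((Q → ¬P) → ¬(Q → Q))): min(1, 1 − 0.66 + 0) = 0.34
  Łukasiewicz value = 0.34
Difference: 1 − 0.34 = 0.66

0.66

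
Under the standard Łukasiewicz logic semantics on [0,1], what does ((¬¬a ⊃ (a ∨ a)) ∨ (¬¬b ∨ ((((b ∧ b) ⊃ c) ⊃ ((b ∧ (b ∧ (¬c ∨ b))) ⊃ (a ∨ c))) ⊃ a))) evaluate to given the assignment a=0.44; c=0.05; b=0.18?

1.00

¬a: Łukasiewicz ¬ gives 1 − 0.44 = 0.56
¬¬a: Łukasiewicz ¬ gives 1 − 0.56 = 0.44
(a ∨ a) = max(0.44, 0.44) = 0.44
(¬¬a ⊃ (a ∨ a)): min(1, 1 − 0.44 + 0.44) = 1
¬b: Łukasiewicz ¬ gives 1 − 0.18 = 0.82
¬¬b: Łukasiewicz ¬ gives 1 − 0.82 = 0.18
(b ∧ b) = min(0.18, 0.18) = 0.18
((b ∧ b) ⊃ c): min(1, 1 − 0.18 + 0.05) = 0.87
¬c: Łukasiewicz ¬ gives 1 − 0.05 = 0.95
(¬c ∨ b) = max(0.95, 0.18) = 0.95
(b ∧ (¬c ∨ b)) = min(0.18, 0.95) = 0.18
(b ∧ (b ∧ (¬c ∨ b))) = min(0.18, 0.18) = 0.18
(a ∨ c) = max(0.44, 0.05) = 0.44
((b ∧ (b ∧ (¬c ∨ b))) ⊃ (a ∨ c)): min(1, 1 − 0.18 + 0.44) = 1
(((b ∧ b) ⊃ c) ⊃ ((b ∧ (b ∧ (¬c ∨ b))) ⊃ (a ∨ c))): min(1, 1 − 0.87 + 1) = 1
((((b ∧ b) ⊃ c) ⊃ ((b ∧ (b ∧ (¬c ∨ b))) ⊃ (a ∨ c))) ⊃ a): min(1, 1 − 1 + 0.44) = 0.44
(¬¬b ∨ ((((b ∧ b) ⊃ c) ⊃ ((b ∧ (b ∧ (¬c ∨ b))) ⊃ (a ∨ c))) ⊃ a)) = max(0.18, 0.44) = 0.44
((¬¬a ⊃ (a ∨ a)) ∨ (¬¬b ∨ ((((b ∧ b) ⊃ c) ⊃ ((b ∧ (b ∧ (¬c ∨ b))) ⊃ (a ∨ c))) ⊃ a))) = max(1, 0.44) = 1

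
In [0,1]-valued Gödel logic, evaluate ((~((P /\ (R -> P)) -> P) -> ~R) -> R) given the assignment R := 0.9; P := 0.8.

(R -> P): 0.9 > 0.8, so result = 0.8
(P /\ (R -> P)) = min(0.8, 0.8) = 0.8
((P /\ (R -> P)) -> P): 0.8 ≤ 0.8, so result = 1
~((P /\ (R -> P)) -> P): Gödel ¬ of 1 = 0 (operand ≠ 0)
~R: Gödel ¬ of 0.9 = 0 (operand ≠ 0)
(~((P /\ (R -> P)) -> P) -> ~R): 0 ≤ 0, so result = 1
((~((P /\ (R -> P)) -> P) -> ~R) -> R): 1 > 0.9, so result = 0.9

0.90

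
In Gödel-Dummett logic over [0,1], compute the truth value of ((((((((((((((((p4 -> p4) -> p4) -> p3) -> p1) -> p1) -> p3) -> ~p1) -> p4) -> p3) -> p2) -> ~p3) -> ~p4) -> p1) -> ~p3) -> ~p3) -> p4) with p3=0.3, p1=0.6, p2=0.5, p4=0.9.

0.90

(p4 -> p4): 0.9 ≤ 0.9, so result = 1
((p4 -> p4) -> p4): 1 > 0.9, so result = 0.9
(((p4 -> p4) -> p4) -> p3): 0.9 > 0.3, so result = 0.3
((((p4 -> p4) -> p4) -> p3) -> p1): 0.3 ≤ 0.6, so result = 1
(((((p4 -> p4) -> p4) -> p3) -> p1) -> p1): 1 > 0.6, so result = 0.6
((((((p4 -> p4) -> p4) -> p3) -> p1) -> p1) -> p3): 0.6 > 0.3, so result = 0.3
~p1: Gödel ¬ of 0.6 = 0 (operand ≠ 0)
(((((((p4 -> p4) -> p4) -> p3) -> p1) -> p1) -> p3) -> ~p1): 0.3 > 0, so result = 0
((((((((p4 -> p4) -> p4) -> p3) -> p1) -> p1) -> p3) -> ~p1) -> p4): 0 ≤ 0.9, so result = 1
(((((((((p4 -> p4) -> p4) -> p3) -> p1) -> p1) -> p3) -> ~p1) -> p4) -> p3): 1 > 0.3, so result = 0.3
((((((((((p4 -> p4) -> p4) -> p3) -> p1) -> p1) -> p3) -> ~p1) -> p4) -> p3) -> p2): 0.3 ≤ 0.5, so result = 1
~p3: Gödel ¬ of 0.3 = 0 (operand ≠ 0)
(((((((((((p4 -> p4) -> p4) -> p3) -> p1) -> p1) -> p3) -> ~p1) -> p4) -> p3) -> p2) -> ~p3): 1 > 0, so result = 0
~p4: Gödel ¬ of 0.9 = 0 (operand ≠ 0)
((((((((((((p4 -> p4) -> p4) -> p3) -> p1) -> p1) -> p3) -> ~p1) -> p4) -> p3) -> p2) -> ~p3) -> ~p4): 0 ≤ 0, so result = 1
(((((((((((((p4 -> p4) -> p4) -> p3) -> p1) -> p1) -> p3) -> ~p1) -> p4) -> p3) -> p2) -> ~p3) -> ~p4) -> p1): 1 > 0.6, so result = 0.6
~p3: Gödel ¬ of 0.3 = 0 (operand ≠ 0)
((((((((((((((p4 -> p4) -> p4) -> p3) -> p1) -> p1) -> p3) -> ~p1) -> p4) -> p3) -> p2) -> ~p3) -> ~p4) -> p1) -> ~p3): 0.6 > 0, so result = 0
~p3: Gödel ¬ of 0.3 = 0 (operand ≠ 0)
(((((((((((((((p4 -> p4) -> p4) -> p3) -> p1) -> p1) -> p3) -> ~p1) -> p4) -> p3) -> p2) -> ~p3) -> ~p4) -> p1) -> ~p3) -> ~p3): 0 ≤ 0, so result = 1
((((((((((((((((p4 -> p4) -> p4) -> p3) -> p1) -> p1) -> p3) -> ~p1) -> p4) -> p3) -> p2) -> ~p3) -> ~p4) -> p1) -> ~p3) -> ~p3) -> p4): 1 > 0.9, so result = 0.9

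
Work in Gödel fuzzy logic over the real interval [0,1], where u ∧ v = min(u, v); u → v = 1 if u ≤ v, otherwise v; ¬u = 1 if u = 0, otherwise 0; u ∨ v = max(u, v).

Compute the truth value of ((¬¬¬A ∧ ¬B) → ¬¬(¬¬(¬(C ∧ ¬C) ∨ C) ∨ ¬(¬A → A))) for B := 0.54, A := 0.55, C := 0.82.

¬A: Gödel ¬ of 0.55 = 0 (operand ≠ 0)
¬¬A: Gödel ¬ of 0 = 1 (operand is 0)
¬¬¬A: Gödel ¬ of 1 = 0 (operand ≠ 0)
¬B: Gödel ¬ of 0.54 = 0 (operand ≠ 0)
(¬¬¬A ∧ ¬B) = min(0, 0) = 0
¬C: Gödel ¬ of 0.82 = 0 (operand ≠ 0)
(C ∧ ¬C) = min(0.82, 0) = 0
¬(C ∧ ¬C): Gödel ¬ of 0 = 1 (operand is 0)
(¬(C ∧ ¬C) ∨ C) = max(1, 0.82) = 1
¬(¬(C ∧ ¬C) ∨ C): Gödel ¬ of 1 = 0 (operand ≠ 0)
¬¬(¬(C ∧ ¬C) ∨ C): Gödel ¬ of 0 = 1 (operand is 0)
¬A: Gödel ¬ of 0.55 = 0 (operand ≠ 0)
(¬A → A): 0 ≤ 0.55, so result = 1
¬(¬A → A): Gödel ¬ of 1 = 0 (operand ≠ 0)
(¬¬(¬(C ∧ ¬C) ∨ C) ∨ ¬(¬A → A)) = max(1, 0) = 1
¬(¬¬(¬(C ∧ ¬C) ∨ C) ∨ ¬(¬A → A)): Gödel ¬ of 1 = 0 (operand ≠ 0)
¬¬(¬¬(¬(C ∧ ¬C) ∨ C) ∨ ¬(¬A → A)): Gödel ¬ of 0 = 1 (operand is 0)
((¬¬¬A ∧ ¬B) → ¬¬(¬¬(¬(C ∧ ¬C) ∨ C) ∨ ¬(¬A → A))): 0 ≤ 1, so result = 1

1.00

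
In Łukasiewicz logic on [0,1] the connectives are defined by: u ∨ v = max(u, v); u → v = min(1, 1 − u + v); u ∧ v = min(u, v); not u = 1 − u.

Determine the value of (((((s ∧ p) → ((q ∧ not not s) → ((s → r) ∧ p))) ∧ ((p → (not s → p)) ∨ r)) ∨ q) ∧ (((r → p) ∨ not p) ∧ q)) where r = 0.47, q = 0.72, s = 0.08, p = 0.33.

0.72

(s ∧ p) = min(0.08, 0.33) = 0.08
not s: Łukasiewicz ¬ gives 1 − 0.08 = 0.92
not not s: Łukasiewicz ¬ gives 1 − 0.92 = 0.08
(q ∧ not not s) = min(0.72, 0.08) = 0.08
(s → r): min(1, 1 − 0.08 + 0.47) = 1
((s → r) ∧ p) = min(1, 0.33) = 0.33
((q ∧ not not s) → ((s → r) ∧ p)): min(1, 1 − 0.08 + 0.33) = 1
((s ∧ p) → ((q ∧ not not s) → ((s → r) ∧ p))): min(1, 1 − 0.08 + 1) = 1
not s: Łukasiewicz ¬ gives 1 − 0.08 = 0.92
(not s → p): min(1, 1 − 0.92 + 0.33) = 0.41
(p → (not s → p)): min(1, 1 − 0.33 + 0.41) = 1
((p → (not s → p)) ∨ r) = max(1, 0.47) = 1
(((s ∧ p) → ((q ∧ not not s) → ((s → r) ∧ p))) ∧ ((p → (not s → p)) ∨ r)) = min(1, 1) = 1
((((s ∧ p) → ((q ∧ not not s) → ((s → r) ∧ p))) ∧ ((p → (not s → p)) ∨ r)) ∨ q) = max(1, 0.72) = 1
(r → p): min(1, 1 − 0.47 + 0.33) = 0.86
not p: Łukasiewicz ¬ gives 1 − 0.33 = 0.67
((r → p) ∨ not p) = max(0.86, 0.67) = 0.86
(((r → p) ∨ not p) ∧ q) = min(0.86, 0.72) = 0.72
(((((s ∧ p) → ((q ∧ not not s) → ((s → r) ∧ p))) ∧ ((p → (not s → p)) ∨ r)) ∨ q) ∧ (((r → p) ∨ not p) ∧ q)) = min(1, 0.72) = 0.72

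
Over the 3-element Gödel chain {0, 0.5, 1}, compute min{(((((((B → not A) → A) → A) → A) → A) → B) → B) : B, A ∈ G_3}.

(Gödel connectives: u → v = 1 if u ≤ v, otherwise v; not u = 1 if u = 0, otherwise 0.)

The minimum is attained at B = 0.5, A = 0.5:
  not A: Gödel ¬ of 0.5 = 0 (operand ≠ 0)
  (B → not A): 0.5 > 0, so result = 0
  ((B → not A) → A): 0 ≤ 0.5, so result = 1
  (((B → not A) → A) → A): 1 > 0.5, so result = 0.5
  ((((B → not A) → A) → A) → A): 0.5 ≤ 0.5, so result = 1
  (((((B → not A) → A) → A) → A) → A): 1 > 0.5, so result = 0.5
  ((((((B → not A) → A) → A) → A) → A) → B): 0.5 ≤ 0.5, so result = 1
  (((((((B → not A) → A) → A) → A) → A) → B) → B): 1 > 0.5, so result = 0.5
Checking all 9 assignments confirms none give a value below 0.50.

0.50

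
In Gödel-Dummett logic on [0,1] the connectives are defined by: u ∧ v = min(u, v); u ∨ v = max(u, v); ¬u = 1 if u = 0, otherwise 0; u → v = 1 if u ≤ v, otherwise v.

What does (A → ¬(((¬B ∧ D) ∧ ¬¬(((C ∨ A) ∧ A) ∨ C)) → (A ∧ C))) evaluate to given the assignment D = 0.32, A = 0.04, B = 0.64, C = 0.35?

0.00

¬B: Gödel ¬ of 0.64 = 0 (operand ≠ 0)
(¬B ∧ D) = min(0, 0.32) = 0
(C ∨ A) = max(0.35, 0.04) = 0.35
((C ∨ A) ∧ A) = min(0.35, 0.04) = 0.04
(((C ∨ A) ∧ A) ∨ C) = max(0.04, 0.35) = 0.35
¬(((C ∨ A) ∧ A) ∨ C): Gödel ¬ of 0.35 = 0 (operand ≠ 0)
¬¬(((C ∨ A) ∧ A) ∨ C): Gödel ¬ of 0 = 1 (operand is 0)
((¬B ∧ D) ∧ ¬¬(((C ∨ A) ∧ A) ∨ C)) = min(0, 1) = 0
(A ∧ C) = min(0.04, 0.35) = 0.04
(((¬B ∧ D) ∧ ¬¬(((C ∨ A) ∧ A) ∨ C)) → (A ∧ C)): 0 ≤ 0.04, so result = 1
¬(((¬B ∧ D) ∧ ¬¬(((C ∨ A) ∧ A) ∨ C)) → (A ∧ C)): Gödel ¬ of 1 = 0 (operand ≠ 0)
(A → ¬(((¬B ∧ D) ∧ ¬¬(((C ∨ A) ∧ A) ∨ C)) → (A ∧ C))): 0.04 > 0, so result = 0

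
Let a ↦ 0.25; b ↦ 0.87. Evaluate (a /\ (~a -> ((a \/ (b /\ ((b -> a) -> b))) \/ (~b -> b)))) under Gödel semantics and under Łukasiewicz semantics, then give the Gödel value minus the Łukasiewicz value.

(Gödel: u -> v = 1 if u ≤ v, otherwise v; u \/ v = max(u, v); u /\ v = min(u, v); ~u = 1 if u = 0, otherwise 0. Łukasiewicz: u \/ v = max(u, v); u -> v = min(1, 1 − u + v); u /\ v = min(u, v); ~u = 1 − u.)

0.00

Gödel evaluation:
  ~a: Gödel ¬ of 0.25 = 0 (operand ≠ 0)
  (b -> a): 0.87 > 0.25, so result = 0.25
  ((b -> a) -> b): 0.25 ≤ 0.87, so result = 1
  (b /\ ((b -> a) -> b)) = min(0.87, 1) = 0.87
  (a \/ (b /\ ((b -> a) -> b))) = max(0.25, 0.87) = 0.87
  ~b: Gödel ¬ of 0.87 = 0 (operand ≠ 0)
  (~b -> b): 0 ≤ 0.87, so result = 1
  ((a \/ (b /\ ((b -> a) -> b))) \/ (~b -> b)) = max(0.87, 1) = 1
  (~a -> ((a \/ (b /\ ((b -> a) -> b))) \/ (~b -> b))): 0 ≤ 1, so result = 1
  (a /\ (~a -> ((a \/ (b /\ ((b -> a) -> b))) \/ (~b -> b)))) = min(0.25, 1) = 0.25
  Gödel value = 0.25
Łukasiewicz evaluation:
  ~a: Łukasiewicz ¬ gives 1 − 0.25 = 0.75
  (b -> a): min(1, 1 − 0.87 + 0.25) = 0.38
  ((b -> a) -> b): min(1, 1 − 0.38 + 0.87) = 1
  (b /\ ((b -> a) -> b)) = min(0.87, 1) = 0.87
  (a \/ (b /\ ((b -> a) -> b))) = max(0.25, 0.87) = 0.87
  ~b: Łukasiewicz ¬ gives 1 − 0.87 = 0.13
  (~b -> b): min(1, 1 − 0.13 + 0.87) = 1
  ((a \/ (b /\ ((b -> a) -> b))) \/ (~b -> b)) = max(0.87, 1) = 1
  (~a -> ((a \/ (b /\ ((b -> a) -> b))) \/ (~b -> b))): min(1, 1 − 0.75 + 1) = 1
  (a /\ (~a -> ((a \/ (b /\ ((b -> a) -> b))) \/ (~b -> b)))) = min(0.25, 1) = 0.25
  Łukasiewicz value = 0.25
Difference: 0.25 − 0.25 = 0.00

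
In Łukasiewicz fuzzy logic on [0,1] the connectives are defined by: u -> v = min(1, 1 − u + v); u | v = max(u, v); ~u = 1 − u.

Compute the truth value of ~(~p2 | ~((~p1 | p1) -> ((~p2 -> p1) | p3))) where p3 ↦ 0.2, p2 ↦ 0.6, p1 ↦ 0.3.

0.60

~p2: Łukasiewicz ¬ gives 1 − 0.6 = 0.4
~p1: Łukasiewicz ¬ gives 1 − 0.3 = 0.7
(~p1 | p1) = max(0.7, 0.3) = 0.7
~p2: Łukasiewicz ¬ gives 1 − 0.6 = 0.4
(~p2 -> p1): min(1, 1 − 0.4 + 0.3) = 0.9
((~p2 -> p1) | p3) = max(0.9, 0.2) = 0.9
((~p1 | p1) -> ((~p2 -> p1) | p3)): min(1, 1 − 0.7 + 0.9) = 1
~((~p1 | p1) -> ((~p2 -> p1) | p3)): Łukasiewicz ¬ gives 1 − 1 = 0
(~p2 | ~((~p1 | p1) -> ((~p2 -> p1) | p3))) = max(0.4, 0) = 0.4
~(~p2 | ~((~p1 | p1) -> ((~p2 -> p1) | p3))): Łukasiewicz ¬ gives 1 − 0.4 = 0.6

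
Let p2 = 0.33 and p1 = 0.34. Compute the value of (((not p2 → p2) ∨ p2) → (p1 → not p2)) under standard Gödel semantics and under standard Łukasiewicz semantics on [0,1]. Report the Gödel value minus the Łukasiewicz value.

Gödel evaluation:
  not p2: Gödel ¬ of 0.33 = 0 (operand ≠ 0)
  (not p2 → p2): 0 ≤ 0.33, so result = 1
  ((not p2 → p2) ∨ p2) = max(1, 0.33) = 1
  not p2: Gödel ¬ of 0.33 = 0 (operand ≠ 0)
  (p1 → not p2): 0.34 > 0, so result = 0
  (((not p2 → p2) ∨ p2) → (p1 → not p2)): 1 > 0, so result = 0
  Gödel value = 0
Łukasiewicz evaluation:
  not p2: Łukasiewicz ¬ gives 1 − 0.33 = 0.67
  (not p2 → p2): min(1, 1 − 0.67 + 0.33) = 0.66
  ((not p2 → p2) ∨ p2) = max(0.66, 0.33) = 0.66
  not p2: Łukasiewicz ¬ gives 1 − 0.33 = 0.67
  (p1 → not p2): min(1, 1 − 0.34 + 0.67) = 1
  (((not p2 → p2) ∨ p2) → (p1 → not p2)): min(1, 1 − 0.66 + 1) = 1
  Łukasiewicz value = 1
Difference: 0 − 1 = -1.00

-1.00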